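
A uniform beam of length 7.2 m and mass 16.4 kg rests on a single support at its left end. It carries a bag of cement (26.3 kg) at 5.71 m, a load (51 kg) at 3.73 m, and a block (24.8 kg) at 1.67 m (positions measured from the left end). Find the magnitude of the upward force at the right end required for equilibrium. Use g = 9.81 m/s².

F ≈ 601 N

Take moments about the left end.
Beam weight: 16.4 × 9.81 = 160.9 N down at 3.6 m → arm 3.6 m, τ = 160.9 × 3.6 = 579.2 N·m clockwise.
Bag of cement: 26.3 × 9.81 = 258 N down at 5.71 m → arm 5.71 m, τ = 258 × 5.71 = 1473 N·m clockwise.
Load: 51 × 9.81 = 500.3 N down at 3.73 m → arm 3.73 m, τ = 500.3 × 3.73 = 1866 N·m clockwise.
Block: 24.8 × 9.81 = 243.3 N down at 1.67 m → arm 1.67 m, τ = 243.3 × 1.67 = 406.3 N·m clockwise.
Net moment of the loads = 4324 N·m clockwise.
The upward force F acts at the right end, arm 7.2 m, giving F × 7.2 counterclockwise.
Balancing moments: F × 7.2 = 4324, giving F = 4324 / 7.2 = 601 N.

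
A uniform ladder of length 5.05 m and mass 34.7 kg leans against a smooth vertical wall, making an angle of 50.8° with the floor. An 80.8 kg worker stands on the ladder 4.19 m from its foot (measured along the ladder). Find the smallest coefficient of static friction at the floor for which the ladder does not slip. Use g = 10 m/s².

μ_min ≈ 0.596

About the foot of the ladder:
Ladder weight 34.7×10 = 347 N acts at 2.525 m along the ladder; its horizontal arm is 2.525·cos50.8° = 1.596 m → τ = 553.8 N·m clockwise.
Worker: 80.8×10 = 808 N at 4.19 m → arm 2.648 m → τ = 2140 N·m clockwise.
Wall normal N acts horizontally at the top; its moment arm is the height L sinθ = 5.05·sin50.8° = 3.913 m, counterclockwise.
Στ = 0 ⇒ N × 3.913 = 2694 ⇒ N = 688.5 N.
ΣFx = 0 ⇒ f = N_wall = 688.5 N. ΣFy = 0 ⇒ N_floor = 1155 N.
μ_min = f / N_floor = 688.5 / 1155 = 0.596.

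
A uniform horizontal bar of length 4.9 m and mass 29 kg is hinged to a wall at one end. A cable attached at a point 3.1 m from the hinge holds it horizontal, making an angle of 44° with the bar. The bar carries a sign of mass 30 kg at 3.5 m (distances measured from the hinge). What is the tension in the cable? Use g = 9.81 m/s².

Take moments about the hinge.
Beam weight: 29 × 9.81 = 284.5 N down at 2.45 m → arm 2.45 m, τ = 284.5 × 2.45 = 697 N·m clockwise.
Sign: 30 × 9.81 = 294.3 N down at 3.5 m → arm 3.5 m, τ = 294.3 × 3.5 = 1030 N·m clockwise.
Total clockwise load moment = 1727 N·m.
The cable tension T acts at 3.1 m; only its component perpendicular to the bar, T sinθ, produces torque. sin 44° = 0.6947.
For rotational equilibrium, T × 3.1 × 0.6947 = 1727, so T = 1727 / 2.154 = 802 N.

T ≈ 802 N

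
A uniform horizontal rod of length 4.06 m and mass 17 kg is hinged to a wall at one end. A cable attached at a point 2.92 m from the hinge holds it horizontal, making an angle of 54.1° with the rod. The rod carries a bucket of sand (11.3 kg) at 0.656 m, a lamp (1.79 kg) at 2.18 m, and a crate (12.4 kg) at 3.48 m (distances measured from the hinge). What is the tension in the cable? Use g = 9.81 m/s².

Choose the hinge as the axis so the unknown hinge reaction has zero arm there.
Beam weight: 17 × 9.81 = 166.8 N down at 2.03 m → arm 2.03 m, τ = 166.8 × 2.03 = 338.6 N·m clockwise.
Bucket of sand: 11.3 × 9.81 = 110.9 N down at 0.656 m → arm 0.656 m, τ = 110.9 × 0.656 = 72.75 N·m clockwise.
Lamp: 1.79 × 9.81 = 17.56 N down at 2.18 m → arm 2.18 m, τ = 17.56 × 2.18 = 38.28 N·m clockwise.
Crate: 12.4 × 9.81 = 121.6 N down at 3.48 m → arm 3.48 m, τ = 121.6 × 3.48 = 423.2 N·m clockwise.
Total clockwise load moment = 872.8 N·m.
The cable tension T acts at 2.92 m; only its component perpendicular to the rod, T sinθ, produces torque. sin 54.1° = 0.81.
For rotational equilibrium, T × 2.92 × 0.81 = 872.8, so T = 872.8 / 2.365 = 369 N.

T ≈ 369 N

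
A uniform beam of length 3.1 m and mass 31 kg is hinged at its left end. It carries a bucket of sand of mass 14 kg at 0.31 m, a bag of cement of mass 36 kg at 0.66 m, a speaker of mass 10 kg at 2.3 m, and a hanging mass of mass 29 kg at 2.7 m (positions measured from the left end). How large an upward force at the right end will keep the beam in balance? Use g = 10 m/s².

F ≈ 572 N

Sum moments about the left end (the unknown pivot reaction has zero arm there).
Beam weight: 31 × 10 = 310 N down at 1.55 m → arm 1.55 m, τ = 310 × 1.55 = 480.5 N·m clockwise.
Bucket of sand: 14 × 10 = 140 N down at 0.31 m → arm 0.31 m, τ = 140 × 0.31 = 43.4 N·m clockwise.
Bag of cement: 36 × 10 = 360 N down at 0.66 m → arm 0.66 m, τ = 360 × 0.66 = 237.6 N·m clockwise.
Speaker: 10 × 10 = 100 N down at 2.3 m → arm 2.3 m, τ = 100 × 2.3 = 230 N·m clockwise.
Hanging mass: 29 × 10 = 290 N down at 2.7 m → arm 2.7 m, τ = 290 × 2.7 = 783 N·m clockwise.
Net moment of the loads = 1774 N·m clockwise.
The upward force F acts at the right end, arm 3.1 m, giving F × 3.1 counterclockwise.
Balancing moments: F × 3.1 = 1774, giving F = 1774 / 3.1 = 572 N.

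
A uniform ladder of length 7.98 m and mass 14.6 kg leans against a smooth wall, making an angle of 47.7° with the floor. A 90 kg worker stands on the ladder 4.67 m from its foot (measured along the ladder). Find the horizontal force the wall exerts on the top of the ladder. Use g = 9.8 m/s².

N_wall ≈ 535 N

Taking torques about the foot of the ladder:
Ladder weight 14.6×9.8 = 143.1 N acts at 3.99 m along the ladder; its horizontal arm is 3.99·cos47.7° = 2.685 m → τ = 384.2 N·m clockwise.
Worker: 90×9.8 = 882 N at 4.67 m → arm 3.143 m → τ = 2772 N·m clockwise.
Wall normal N acts horizontally at the top; its moment arm is the height L sinθ = 7.98·sin47.7° = 5.902 m, counterclockwise.
Balancing moments: N × 5.902 = 3156, giving N = 535 N.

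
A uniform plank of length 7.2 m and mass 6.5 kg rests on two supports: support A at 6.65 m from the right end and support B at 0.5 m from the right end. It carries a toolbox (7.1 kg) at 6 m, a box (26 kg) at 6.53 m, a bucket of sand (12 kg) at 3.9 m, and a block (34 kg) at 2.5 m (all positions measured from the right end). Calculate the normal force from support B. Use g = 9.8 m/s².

R_B ≈ 321 N

Choose support A as the axis so its reaction then has zero moment arm.
Beam weight: 6.5 × 9.8 = 63.7 N down at 3.6 m → arm 3.05 m, τ = 63.7 × 3.05 = 194.3 N·m clockwise.
Toolbox: 7.1 × 9.8 = 69.58 N down at 6 m → arm 0.65 m, τ = 69.58 × 0.65 = 45.23 N·m clockwise.
Box: 26 × 9.8 = 254.8 N down at 6.53 m → arm 0.12 m, τ = 254.8 × 0.12 = 30.58 N·m clockwise.
Bucket of sand: 12 × 9.8 = 117.6 N down at 3.9 m → arm 2.75 m, τ = 117.6 × 2.75 = 323.4 N·m clockwise.
Block: 34 × 9.8 = 333.2 N down at 2.5 m → arm 4.15 m, τ = 333.2 × 4.15 = 1383 N·m clockwise.
Net load moment about support A = 1977 N·m clockwise.
Reaction R at support B is upward at 0.5 m, arm 6.15 m → moment R × 6.15 counterclockwise.
Στ = 0 ⇒ R × 6.15 = 1977 ⇒ R = 321 N.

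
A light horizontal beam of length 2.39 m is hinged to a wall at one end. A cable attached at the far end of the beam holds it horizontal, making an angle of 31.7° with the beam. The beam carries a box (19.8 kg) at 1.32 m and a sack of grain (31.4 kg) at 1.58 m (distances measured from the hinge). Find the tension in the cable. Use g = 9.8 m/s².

Choose the hinge as the axis so the unknown hinge reaction has zero arm there.
Box: 19.8 × 9.8 = 194 N down at 1.32 m → arm 1.32 m, τ = 194 × 1.32 = 256.1 N·m clockwise.
Sack of grain: 31.4 × 9.8 = 307.7 N down at 1.58 m → arm 1.58 m, τ = 307.7 × 1.58 = 486.2 N·m clockwise.
Total clockwise load moment = 742.3 N·m.
The cable tension T acts at 2.39 m; only its component perpendicular to the beam, T sinθ, produces torque. sin 31.7° = 0.5255.
Balancing moments: T × 2.39 × 0.5255 = 742.3, giving T = 742.3 / 1.256 = 591 N.

T ≈ 591 N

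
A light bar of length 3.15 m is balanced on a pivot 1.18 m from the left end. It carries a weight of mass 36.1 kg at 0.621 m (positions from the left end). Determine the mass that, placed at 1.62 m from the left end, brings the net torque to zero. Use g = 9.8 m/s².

m ≈ 45.9 kg

Sum moments about the pivot (at 1.18 m from the left end) (the support reaction has zero arm there).
Weight: 36.1 × 9.8 = 353.8 N down at 0.621 m → arm 0.559 m, τ = 353.8 × 0.559 = 197.8 N·m counterclockwise.
Net moment of known loads = 197.8 N·m counterclockwise.
An unknown mass m at 1.62 m has arm 0.44 m; its moment is m·g·0.44 clockwise.
For rotational equilibrium, m × 9.8 × 0.44 = 197.8, so m = 197.8 / (9.8 × 0.44) = 45.9 kg.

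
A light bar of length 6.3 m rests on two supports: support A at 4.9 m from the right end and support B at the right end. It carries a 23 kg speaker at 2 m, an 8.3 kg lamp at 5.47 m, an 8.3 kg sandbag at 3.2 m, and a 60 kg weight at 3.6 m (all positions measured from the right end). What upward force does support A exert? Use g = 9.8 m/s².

Sum moments about support B (its reaction then has zero moment arm).
Speaker: 23 × 9.8 = 225.4 N down at 2 m → arm 2 m, τ = 225.4 × 2 = 450.8 N·m counterclockwise.
Lamp: 8.3 × 9.8 = 81.34 N down at 5.47 m → arm 5.47 m, τ = 81.34 × 5.47 = 444.9 N·m counterclockwise.
Sandbag: 8.3 × 9.8 = 81.34 N down at 3.2 m → arm 3.2 m, τ = 81.34 × 3.2 = 260.3 N·m counterclockwise.
Weight: 60 × 9.8 = 588 N down at 3.6 m → arm 3.6 m, τ = 588 × 3.6 = 2117 N·m counterclockwise.
Net load moment about support B = 3273 N·m counterclockwise.
Reaction R at support A is upward at 4.9 m, arm 4.9 m → moment R × 4.9 clockwise.
Στ = 0 ⇒ R × 4.9 = 3273 ⇒ R = 668 N.

R_A ≈ 668 N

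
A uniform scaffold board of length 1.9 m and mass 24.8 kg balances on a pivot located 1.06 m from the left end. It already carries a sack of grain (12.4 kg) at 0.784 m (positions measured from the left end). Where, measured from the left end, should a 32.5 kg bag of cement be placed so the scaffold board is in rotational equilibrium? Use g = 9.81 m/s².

Taking torques about the pivot (at 1.06 m from the left end):
Beam weight: 24.8 × 9.81 = 243.3 N down at 0.95 m → arm 0.11 m, τ = 243.3 × 0.11 = 26.76 N·m counterclockwise.
Sack of grain: 12.4 × 9.81 = 121.6 N down at 0.784 m → arm 0.276 m, τ = 121.6 × 0.276 = 33.56 N·m counterclockwise.
Net moment of existing loads = 60.32 N·m counterclockwise.
The bag of cement weighs 32.5 × 9.81 = 318.8 N and must supply an equal clockwise moment, so its lever arm about the pivot is 60.32 / 318.8 = 0.189 m.
That puts it at 1.06 + 0.189 = 1.25 m from the left end.

x ≈ 1.25 m from the left end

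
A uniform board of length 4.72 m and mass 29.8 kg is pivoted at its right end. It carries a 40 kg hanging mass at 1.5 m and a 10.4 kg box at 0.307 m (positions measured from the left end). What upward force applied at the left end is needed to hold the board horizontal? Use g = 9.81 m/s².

F ≈ 509 N

Choose the right end as the axis so the unknown pivot reaction has zero arm there.
Beam weight: 29.8 × 9.81 = 292.3 N down at 2.36 m → arm 2.36 m, τ = 292.3 × 2.36 = 689.8 N·m counterclockwise.
Hanging mass: 40 × 9.81 = 392.4 N down at 1.5 m → arm 3.22 m, τ = 392.4 × 3.22 = 1264 N·m counterclockwise.
Box: 10.4 × 9.81 = 102 N down at 0.307 m → arm 4.413 m, τ = 102 × 4.413 = 450.1 N·m counterclockwise.
Net moment of the loads = 2404 N·m counterclockwise.
The upward force F acts at the left end, arm 4.72 m, giving F × 4.72 clockwise.
Στ = 0 ⇒ F × 4.72 = 2404 ⇒ F = 2404 / 4.72 = 509 N.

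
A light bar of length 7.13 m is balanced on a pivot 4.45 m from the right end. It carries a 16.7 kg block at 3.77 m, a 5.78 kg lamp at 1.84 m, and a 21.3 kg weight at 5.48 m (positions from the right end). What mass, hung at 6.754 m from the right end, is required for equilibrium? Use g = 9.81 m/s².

Sum moments about the pivot (at 4.45 m from the right end) (the support reaction has zero arm there).
Block: 16.7 × 9.81 = 163.8 N down at 3.77 m → arm 0.68 m, τ = 163.8 × 0.68 = 111.4 N·m clockwise.
Lamp: 5.78 × 9.81 = 56.7 N down at 1.84 m → arm 2.61 m, τ = 56.7 × 2.61 = 148 N·m clockwise.
Weight: 21.3 × 9.81 = 209 N down at 5.48 m → arm 1.03 m, τ = 209 × 1.03 = 215.3 N·m counterclockwise.
Net moment of known loads = 44.1 N·m clockwise.
An unknown mass m at 6.754 m has arm 2.304 m; its moment is m·g·2.304 counterclockwise.
Στ = 0 ⇒ m × 9.81 × 2.304 = 44.1 ⇒ m = 44.1 / (9.81 × 2.304) = 1.95 kg.

m ≈ 1.95 kg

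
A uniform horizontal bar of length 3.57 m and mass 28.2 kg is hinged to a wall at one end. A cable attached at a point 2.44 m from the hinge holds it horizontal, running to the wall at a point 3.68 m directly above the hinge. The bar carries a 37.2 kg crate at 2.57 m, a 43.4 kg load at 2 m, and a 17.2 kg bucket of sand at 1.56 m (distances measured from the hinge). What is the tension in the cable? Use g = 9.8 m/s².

Choose the hinge as the axis so the unknown hinge reaction has zero arm there.
Beam weight: 28.2 × 9.8 = 276.4 N down at 1.785 m → arm 1.785 m, τ = 276.4 × 1.785 = 493.4 N·m clockwise.
Crate: 37.2 × 9.8 = 364.6 N down at 2.57 m → arm 2.57 m, τ = 364.6 × 2.57 = 937 N·m clockwise.
Load: 43.4 × 9.8 = 425.3 N down at 2 m → arm 2 m, τ = 425.3 × 2 = 850.6 N·m clockwise.
Bucket of sand: 17.2 × 9.8 = 168.6 N down at 1.56 m → arm 1.56 m, τ = 168.6 × 1.56 = 263 N·m clockwise.
Total clockwise load moment = 2544 N·m.
The cable tension T acts at 2.44 m; only its component perpendicular to the bar, T sinθ, produces torque. sinθ = h/√(h²+d²) = 3.68/√(3.68²+2.44²) = 0.8334.
For rotational equilibrium, T × 2.44 × 0.8334 = 2544, so T = 2544 / 2.033 = 1250 N.

T ≈ 1250 N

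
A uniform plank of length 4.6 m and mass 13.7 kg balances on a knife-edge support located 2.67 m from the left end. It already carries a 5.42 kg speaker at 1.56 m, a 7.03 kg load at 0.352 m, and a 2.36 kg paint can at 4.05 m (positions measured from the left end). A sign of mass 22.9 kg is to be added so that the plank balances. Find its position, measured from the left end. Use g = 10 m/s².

Taking torques about the knife-edge support (at 2.67 m from the left end):
Beam weight: 13.7 × 10 = 137 N down at 2.3 m → arm 0.37 m, τ = 137 × 0.37 = 50.69 N·m counterclockwise.
Speaker: 5.42 × 10 = 54.2 N down at 1.56 m → arm 1.11 m, τ = 54.2 × 1.11 = 60.16 N·m counterclockwise.
Load: 7.03 × 10 = 70.3 N down at 0.352 m → arm 2.318 m, τ = 70.3 × 2.318 = 163 N·m counterclockwise.
Paint can: 2.36 × 10 = 23.6 N down at 4.05 m → arm 1.38 m, τ = 23.6 × 1.38 = 32.57 N·m clockwise.
Net moment of existing loads = 241.3 N·m counterclockwise.
The sign weighs 22.9 × 10 = 229 N and must supply an equal clockwise moment, so its lever arm about the knife-edge support is 241.3 / 229 = 1.05 m.
That puts it at 2.67 + 1.05 = 3.72 m from the left end.

x ≈ 3.72 m from the left end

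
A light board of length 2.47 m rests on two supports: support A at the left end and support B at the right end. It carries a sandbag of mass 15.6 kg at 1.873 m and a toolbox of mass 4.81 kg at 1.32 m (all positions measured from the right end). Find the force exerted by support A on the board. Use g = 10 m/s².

R_A ≈ 144 N

About support B:
Sandbag: 15.6 × 10 = 156 N down at 1.873 m → arm 1.873 m, τ = 156 × 1.873 = 292.2 N·m counterclockwise.
Toolbox: 4.81 × 10 = 48.1 N down at 1.32 m → arm 1.32 m, τ = 48.1 × 1.32 = 63.49 N·m counterclockwise.
Net load moment about support B = 355.7 N·m counterclockwise.
Reaction R at support A is upward at 2.47 m, arm 2.47 m → moment R × 2.47 clockwise.
For rotational equilibrium, R × 2.47 = 355.7, so R = 144 N.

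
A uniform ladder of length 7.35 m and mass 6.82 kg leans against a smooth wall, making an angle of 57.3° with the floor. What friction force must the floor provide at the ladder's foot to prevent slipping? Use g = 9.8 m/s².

f ≈ 21.5 N

Take moments about the foot of the ladder.
Ladder weight 6.82×9.8 = 66.84 N acts at 3.675 m along the ladder; its horizontal arm is 3.675·cos57.3° = 1.985 m → τ = 132.7 N·m clockwise.
Wall normal N acts horizontally at the top; its moment arm is the height L sinθ = 7.35·sin57.3° = 6.185 m, counterclockwise.
Balancing moments: N × 6.185 = 132.7, giving N = 21.5 N.
ΣFx = 0: friction at the foot balances the wall's push, so f = N_wall = 21.5 N.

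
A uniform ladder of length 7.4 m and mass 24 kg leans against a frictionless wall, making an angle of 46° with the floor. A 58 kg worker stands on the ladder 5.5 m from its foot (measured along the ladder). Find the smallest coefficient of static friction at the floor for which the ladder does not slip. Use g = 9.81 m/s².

μ_min ≈ 0.649

Take moments about the foot of the ladder.
Ladder weight 24×9.81 = 235.4 N acts at 3.7 m along the ladder; its horizontal arm is 3.7·cos46° = 2.57 m → τ = 605 N·m clockwise.
Worker: 58×9.81 = 569 N at 5.5 m → arm 3.821 m → τ = 2174 N·m clockwise.
Wall normal N acts horizontally at the top; its moment arm is the height L sinθ = 7.4·sin46° = 5.323 m, counterclockwise.
For rotational equilibrium, N × 5.323 = 2779, so N = 522.1 N.
ΣFx = 0 ⇒ f = N_wall = 522.1 N. ΣFy = 0 ⇒ N_floor = 804.4 N.
μ_min = f / N_floor = 522.1 / 804.4 = 0.649.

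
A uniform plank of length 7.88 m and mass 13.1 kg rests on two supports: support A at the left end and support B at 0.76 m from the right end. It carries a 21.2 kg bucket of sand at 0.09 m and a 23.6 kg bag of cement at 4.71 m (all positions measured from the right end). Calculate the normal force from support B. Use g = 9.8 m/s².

R_B ≈ 401 N

Take moments about support A.
Beam weight: 13.1 × 9.8 = 128.4 N down at 3.94 m → arm 3.94 m, τ = 128.4 × 3.94 = 505.9 N·m clockwise.
Bucket of sand: 21.2 × 9.8 = 207.8 N down at 0.09 m → arm 7.79 m, τ = 207.8 × 7.79 = 1619 N·m clockwise.
Bag of cement: 23.6 × 9.8 = 231.3 N down at 4.71 m → arm 3.17 m, τ = 231.3 × 3.17 = 733.2 N·m clockwise.
Net load moment about support A = 2858 N·m clockwise.
Reaction R at support B is upward at 0.76 m, arm 7.12 m → moment R × 7.12 counterclockwise.
For rotational equilibrium, R × 7.12 = 2858, so R = 401 N.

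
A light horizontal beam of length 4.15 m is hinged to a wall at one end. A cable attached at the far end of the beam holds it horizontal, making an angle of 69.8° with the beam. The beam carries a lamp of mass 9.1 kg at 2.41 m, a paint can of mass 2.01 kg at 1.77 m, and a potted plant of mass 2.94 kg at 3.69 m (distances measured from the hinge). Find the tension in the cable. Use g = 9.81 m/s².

Choose the hinge as the axis so the unknown hinge reaction has zero arm there.
Lamp: 9.1 × 9.81 = 89.27 N down at 2.41 m → arm 2.41 m, τ = 89.27 × 2.41 = 215.1 N·m clockwise.
Paint can: 2.01 × 9.81 = 19.72 N down at 1.77 m → arm 1.77 m, τ = 19.72 × 1.77 = 34.9 N·m clockwise.
Potted plant: 2.94 × 9.81 = 28.84 N down at 3.69 m → arm 3.69 m, τ = 28.84 × 3.69 = 106.4 N·m clockwise.
Total clockwise load moment = 356.4 N·m.
The cable tension T acts at 4.15 m; only its component perpendicular to the beam, T sinθ, produces torque. sin 69.8° = 0.9385.
For rotational equilibrium, T × 4.15 × 0.9385 = 356.4, so T = 356.4 / 3.895 = 91.5 N.

T ≈ 91.5 N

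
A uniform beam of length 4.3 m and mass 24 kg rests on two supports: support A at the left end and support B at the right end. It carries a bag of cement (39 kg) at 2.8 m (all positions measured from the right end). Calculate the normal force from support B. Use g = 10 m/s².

Take moments about support A.
Beam weight: 24 × 10 = 240 N down at 2.15 m → arm 2.15 m, τ = 240 × 2.15 = 516 N·m clockwise.
Bag of cement: 39 × 10 = 390 N down at 2.8 m → arm 1.5 m, τ = 390 × 1.5 = 585 N·m clockwise.
Net load moment about support A = 1101 N·m clockwise.
Reaction R at support B is upward at 0 m, arm 4.3 m → moment R × 4.3 counterclockwise.
Balancing moments: R × 4.3 = 1101, giving R = 256 N.

R_B ≈ 256 N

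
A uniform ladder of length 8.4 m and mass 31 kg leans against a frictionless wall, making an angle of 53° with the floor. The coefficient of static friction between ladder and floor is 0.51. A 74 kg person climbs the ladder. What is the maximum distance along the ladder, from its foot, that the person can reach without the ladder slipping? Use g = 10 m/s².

Choose the foot of the ladder as the axis so the floor normal and friction both act there and drop out.
Ladder weight 31×10 = 310 N acts at 4.2 m along the ladder; its horizontal arm is 4.2·cos53° = 2.528 m → τ = 783.7 N·m clockwise.
Person weight 74×10 = 740 N at distance d → arm d·cos53° → τ = 740·d·0.6018 clockwise.
Wall normal N at the top has arm L sinθ = 6.709 m counterclockwise, so Στ = 0 gives N·6.709 = 783.7 + 445.3·d.
ΣFy = 0 ⇒ N_floor = 1050 N, so the maximum friction is μ_s·N_floor = 0.51×1050 = 535.5 N. ΣFx = 0 ⇒ N_wall = f, so at the slipping point N = 535.5 N.
Substituting: 535.5×6.709 = 783.7 + 445.3·d ⇒ d = (3593 − 783.7) / 445.3 = 6.31 m.

d ≈ 6.31 m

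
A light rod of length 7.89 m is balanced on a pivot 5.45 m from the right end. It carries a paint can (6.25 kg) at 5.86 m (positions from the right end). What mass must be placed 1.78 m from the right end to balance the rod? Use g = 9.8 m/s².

m ≈ 0.698 kg

About the pivot (at 5.45 m from the right end):
Paint can: 6.25 × 9.8 = 61.25 N down at 5.86 m → arm 0.41 m, τ = 61.25 × 0.41 = 25.11 N·m counterclockwise.
Net moment of known loads = 25.11 N·m counterclockwise.
An unknown mass m at 1.78 m has arm 3.67 m; its moment is m·g·3.67 clockwise.
Στ = 0 ⇒ m × 9.8 × 3.67 = 25.11 ⇒ m = 25.11 / (9.8 × 3.67) = 0.698 kg.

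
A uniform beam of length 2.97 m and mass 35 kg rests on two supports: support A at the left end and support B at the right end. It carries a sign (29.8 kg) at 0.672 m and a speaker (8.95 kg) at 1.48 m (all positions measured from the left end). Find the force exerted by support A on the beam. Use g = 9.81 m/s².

About support B:
Beam weight: 35 × 9.81 = 343.4 N down at 1.485 m → arm 1.485 m, τ = 343.4 × 1.485 = 509.9 N·m counterclockwise.
Sign: 29.8 × 9.81 = 292.3 N down at 0.672 m → arm 2.298 m, τ = 292.3 × 2.298 = 671.7 N·m counterclockwise.
Speaker: 8.95 × 9.81 = 87.8 N down at 1.48 m → arm 1.49 m, τ = 87.8 × 1.49 = 130.8 N·m counterclockwise.
Net load moment about support B = 1312 N·m counterclockwise.
Reaction R at support A is upward at 0 m, arm 2.97 m → moment R × 2.97 clockwise.
Setting net torque to zero: R × 2.97 = 1312 → R = 442 N.

R_A ≈ 442 N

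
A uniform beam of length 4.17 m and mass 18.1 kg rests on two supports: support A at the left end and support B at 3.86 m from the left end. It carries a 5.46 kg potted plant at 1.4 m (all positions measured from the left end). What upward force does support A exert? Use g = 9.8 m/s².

R_A ≈ 116 N

Sum moments about support B (its reaction then has zero moment arm).
Beam weight: 18.1 × 9.8 = 177.4 N down at 2.085 m → arm 1.775 m, τ = 177.4 × 1.775 = 314.9 N·m counterclockwise.
Potted plant: 5.46 × 9.8 = 53.51 N down at 1.4 m → arm 2.46 m, τ = 53.51 × 2.46 = 131.6 N·m counterclockwise.
Net load moment about support B = 446.5 N·m counterclockwise.
Reaction R at support A is upward at 0 m, arm 3.86 m → moment R × 3.86 clockwise.
Balancing moments: R × 3.86 = 446.5, giving R = 116 N.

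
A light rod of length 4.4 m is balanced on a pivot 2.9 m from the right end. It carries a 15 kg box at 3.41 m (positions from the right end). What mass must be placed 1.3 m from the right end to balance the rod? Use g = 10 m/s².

Taking torques about the pivot (at 2.9 m from the right end):
Box: 15 × 10 = 150 N down at 3.41 m → arm 0.51 m, τ = 150 × 0.51 = 76.5 N·m counterclockwise.
Net moment of known loads = 76.5 N·m counterclockwise.
An unknown mass m at 1.3 m has arm 1.6 m; its moment is m·g·1.6 clockwise.
For rotational equilibrium, m × 10 × 1.6 = 76.5, so m = 76.5 / (10 × 1.6) = 4.78 kg.

m ≈ 4.78 kg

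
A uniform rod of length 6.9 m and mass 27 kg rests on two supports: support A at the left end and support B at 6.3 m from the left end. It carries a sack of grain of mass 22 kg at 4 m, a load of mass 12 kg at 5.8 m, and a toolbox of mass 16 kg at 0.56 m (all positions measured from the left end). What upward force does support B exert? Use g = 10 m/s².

Choose support A as the axis so its reaction then has zero moment arm.
Beam weight: 27 × 10 = 270 N down at 3.45 m → arm 3.45 m, τ = 270 × 3.45 = 931.5 N·m clockwise.
Sack of grain: 22 × 10 = 220 N down at 4 m → arm 4 m, τ = 220 × 4 = 880 N·m clockwise.
Load: 12 × 10 = 120 N down at 5.8 m → arm 5.8 m, τ = 120 × 5.8 = 696 N·m clockwise.
Toolbox: 16 × 10 = 160 N down at 0.56 m → arm 0.56 m, τ = 160 × 0.56 = 89.6 N·m clockwise.
Net load moment about support A = 2597 N·m clockwise.
Reaction R at support B is upward at 6.3 m, arm 6.3 m → moment R × 6.3 counterclockwise.
For rotational equilibrium, R × 6.3 = 2597, so R = 412 N.

R_B ≈ 412 N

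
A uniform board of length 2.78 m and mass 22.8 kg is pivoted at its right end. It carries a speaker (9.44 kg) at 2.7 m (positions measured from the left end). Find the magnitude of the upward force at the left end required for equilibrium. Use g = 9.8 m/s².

F ≈ 114 N

About the right end:
Beam weight: 22.8 × 9.8 = 223.4 N down at 1.39 m → arm 1.39 m, τ = 223.4 × 1.39 = 310.5 N·m counterclockwise.
Speaker: 9.44 × 9.8 = 92.51 N down at 2.7 m → arm 0.08 m, τ = 92.51 × 0.08 = 7.401 N·m counterclockwise.
Net moment of the loads = 317.9 N·m counterclockwise.
The upward force F acts at the left end, arm 2.78 m, giving F × 2.78 clockwise.
For rotational equilibrium, F × 2.78 = 317.9, so F = 317.9 / 2.78 = 114 N.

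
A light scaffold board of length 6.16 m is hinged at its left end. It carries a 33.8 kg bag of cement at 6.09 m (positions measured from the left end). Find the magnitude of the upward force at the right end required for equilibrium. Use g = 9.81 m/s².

Take moments about the left end.
Bag of cement: 33.8 × 9.81 = 331.6 N down at 6.09 m → arm 6.09 m, τ = 331.6 × 6.09 = 2019 N·m clockwise.
Net moment of the loads = 2019 N·m clockwise.
The upward force F acts at the right end, arm 6.16 m, giving F × 6.16 counterclockwise.
For rotational equilibrium, F × 6.16 = 2019, so F = 2019 / 6.16 = 328 N.

F ≈ 328 N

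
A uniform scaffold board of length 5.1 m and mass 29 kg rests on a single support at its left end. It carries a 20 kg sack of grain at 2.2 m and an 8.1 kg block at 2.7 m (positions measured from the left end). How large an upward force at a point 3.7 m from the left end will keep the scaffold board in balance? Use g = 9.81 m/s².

Taking torques about the left end:
Beam weight: 29 × 9.81 = 284.5 N down at 2.55 m → arm 2.55 m, τ = 284.5 × 2.55 = 725.5 N·m clockwise.
Sack of grain: 20 × 9.81 = 196.2 N down at 2.2 m → arm 2.2 m, τ = 196.2 × 2.2 = 431.6 N·m clockwise.
Block: 8.1 × 9.81 = 79.46 N down at 2.7 m → arm 2.7 m, τ = 79.46 × 2.7 = 214.5 N·m clockwise.
Net moment of the loads = 1372 N·m clockwise.
The upward force F acts at a point 3.7 m from the left end, arm 3.7 m, giving F × 3.7 counterclockwise.
Setting net torque to zero: F × 3.7 = 1372 → F = 1372 / 3.7 = 371 N.

F ≈ 371 N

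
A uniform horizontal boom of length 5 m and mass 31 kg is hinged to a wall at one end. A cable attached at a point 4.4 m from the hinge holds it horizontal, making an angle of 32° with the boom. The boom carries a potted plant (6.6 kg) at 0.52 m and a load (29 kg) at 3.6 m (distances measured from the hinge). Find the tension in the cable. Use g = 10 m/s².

Take moments about the hinge.
Beam weight: 31 × 10 = 310 N down at 2.5 m → arm 2.5 m, τ = 310 × 2.5 = 775 N·m clockwise.
Potted plant: 6.6 × 10 = 66 N down at 0.52 m → arm 0.52 m, τ = 66 × 0.52 = 34.32 N·m clockwise.
Load: 29 × 10 = 290 N down at 3.6 m → arm 3.6 m, τ = 290 × 3.6 = 1044 N·m clockwise.
Total clockwise load moment = 1853 N·m.
The cable tension T acts at 4.4 m; only its component perpendicular to the boom, T sinθ, produces torque. sin 32° = 0.5299.
For rotational equilibrium, T × 4.4 × 0.5299 = 1853, so T = 1853 / 2.332 = 795 N.

T ≈ 795 N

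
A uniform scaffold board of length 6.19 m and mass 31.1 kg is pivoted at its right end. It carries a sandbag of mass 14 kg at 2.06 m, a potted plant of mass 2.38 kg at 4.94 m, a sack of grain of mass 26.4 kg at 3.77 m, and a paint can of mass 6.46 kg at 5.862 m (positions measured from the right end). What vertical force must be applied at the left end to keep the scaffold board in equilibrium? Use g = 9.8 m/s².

F ≈ 434 N

Choose the right end as the axis so the unknown pivot reaction has zero arm there.
Beam weight: 31.1 × 9.8 = 304.8 N down at 3.095 m → arm 3.095 m, τ = 304.8 × 3.095 = 943.4 N·m counterclockwise.
Sandbag: 14 × 9.8 = 137.2 N down at 2.06 m → arm 2.06 m, τ = 137.2 × 2.06 = 282.6 N·m counterclockwise.
Potted plant: 2.38 × 9.8 = 23.32 N down at 4.94 m → arm 4.94 m, τ = 23.32 × 4.94 = 115.2 N·m counterclockwise.
Sack of grain: 26.4 × 9.8 = 258.7 N down at 3.77 m → arm 3.77 m, τ = 258.7 × 3.77 = 975.3 N·m counterclockwise.
Paint can: 6.46 × 9.8 = 63.31 N down at 5.862 m → arm 5.862 m, τ = 63.31 × 5.862 = 371.1 N·m counterclockwise.
Net moment of the loads = 2688 N·m counterclockwise.
The upward force F acts at the left end, arm 6.19 m, giving F × 6.19 clockwise.
Setting net torque to zero: F × 6.19 = 2688 → F = 2688 / 6.19 = 434 N.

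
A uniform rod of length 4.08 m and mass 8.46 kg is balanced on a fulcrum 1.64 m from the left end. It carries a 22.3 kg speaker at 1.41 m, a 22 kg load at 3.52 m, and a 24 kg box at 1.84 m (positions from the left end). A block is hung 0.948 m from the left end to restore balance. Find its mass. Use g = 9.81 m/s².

m ≈ 64.2 kg

Sum moments about the fulcrum (at 1.64 m from the left end) (the support reaction has zero arm there).
Beam weight: 8.46 × 9.81 = 82.99 N down at 2.04 m → arm 0.4 m, τ = 82.99 × 0.4 = 33.2 N·m clockwise.
Speaker: 22.3 × 9.81 = 218.8 N down at 1.41 m → arm 0.23 m, τ = 218.8 × 0.23 = 50.32 N·m counterclockwise.
Load: 22 × 9.81 = 215.8 N down at 3.52 m → arm 1.88 m, τ = 215.8 × 1.88 = 405.7 N·m clockwise.
Box: 24 × 9.81 = 235.4 N down at 1.84 m → arm 0.2 m, τ = 235.4 × 0.2 = 47.08 N·m clockwise.
Net moment of known loads = 435.7 N·m clockwise.
An unknown mass m at 0.948 m has arm 0.692 m; its moment is m·g·0.692 counterclockwise.
Balancing moments: m × 9.81 × 0.692 = 435.7, giving m = 435.7 / (9.81 × 0.692) = 64.2 kg.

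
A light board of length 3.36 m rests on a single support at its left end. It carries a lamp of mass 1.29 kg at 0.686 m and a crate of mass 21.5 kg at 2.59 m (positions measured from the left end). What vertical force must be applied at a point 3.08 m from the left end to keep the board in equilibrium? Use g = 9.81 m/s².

Sum moments about the left end (the unknown pivot reaction has zero arm there).
Lamp: 1.29 × 9.81 = 12.65 N down at 0.686 m → arm 0.686 m, τ = 12.65 × 0.686 = 8.678 N·m clockwise.
Crate: 21.5 × 9.81 = 210.9 N down at 2.59 m → arm 2.59 m, τ = 210.9 × 2.59 = 546.2 N·m clockwise.
Net moment of the loads = 554.9 N·m clockwise.
The upward force F acts at a point 3.08 m from the left end, arm 3.08 m, giving F × 3.08 counterclockwise.
Στ = 0 ⇒ F × 3.08 = 554.9 ⇒ F = 554.9 / 3.08 = 180 N.

F ≈ 180 N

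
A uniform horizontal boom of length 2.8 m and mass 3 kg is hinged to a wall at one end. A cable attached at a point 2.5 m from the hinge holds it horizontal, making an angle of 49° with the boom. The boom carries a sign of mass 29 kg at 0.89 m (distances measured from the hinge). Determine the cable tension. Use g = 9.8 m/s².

T ≈ 156 N

Choose the hinge as the axis so the unknown hinge reaction has zero arm there.
Beam weight: 3 × 9.8 = 29.4 N down at 1.4 m → arm 1.4 m, τ = 29.4 × 1.4 = 41.16 N·m clockwise.
Sign: 29 × 9.8 = 284.2 N down at 0.89 m → arm 0.89 m, τ = 284.2 × 0.89 = 252.9 N·m clockwise.
Total clockwise load moment = 294.1 N·m.
The cable tension T acts at 2.5 m; only its component perpendicular to the boom, T sinθ, produces torque. sin 49° = 0.7547.
Στ = 0 ⇒ T × 2.5 × 0.7547 = 294.1 ⇒ T = 294.1 / 1.887 = 156 N.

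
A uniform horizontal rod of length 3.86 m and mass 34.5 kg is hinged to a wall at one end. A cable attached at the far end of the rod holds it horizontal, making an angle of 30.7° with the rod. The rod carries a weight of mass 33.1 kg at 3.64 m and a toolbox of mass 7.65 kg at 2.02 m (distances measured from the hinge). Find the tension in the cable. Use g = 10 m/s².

Choose the hinge as the axis so the unknown hinge reaction has zero arm there.
Beam weight: 34.5 × 10 = 345 N down at 1.93 m → arm 1.93 m, τ = 345 × 1.93 = 665.9 N·m clockwise.
Weight: 33.1 × 10 = 331 N down at 3.64 m → arm 3.64 m, τ = 331 × 3.64 = 1205 N·m clockwise.
Toolbox: 7.65 × 10 = 76.5 N down at 2.02 m → arm 2.02 m, τ = 76.5 × 2.02 = 154.5 N·m clockwise.
Total clockwise load moment = 2025 N·m.
The cable tension T acts at 3.86 m; only its component perpendicular to the rod, T sinθ, produces torque. sin 30.7° = 0.5105.
Balancing moments: T × 3.86 × 0.5105 = 2025, giving T = 2025 / 1.971 = 1030 N.

T ≈ 1030 N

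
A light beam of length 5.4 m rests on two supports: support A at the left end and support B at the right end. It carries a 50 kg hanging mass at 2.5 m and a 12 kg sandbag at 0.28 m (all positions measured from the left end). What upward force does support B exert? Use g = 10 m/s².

Take moments about support A.
Hanging mass: 50 × 10 = 500 N down at 2.5 m → arm 2.5 m, τ = 500 × 2.5 = 1250 N·m clockwise.
Sandbag: 12 × 10 = 120 N down at 0.28 m → arm 0.28 m, τ = 120 × 0.28 = 33.6 N·m clockwise.
Net load moment about support A = 1284 N·m clockwise.
Reaction R at support B is upward at 5.4 m, arm 5.4 m → moment R × 5.4 counterclockwise.
Setting net torque to zero: R × 5.4 = 1284 → R = 238 N.

R_B ≈ 238 N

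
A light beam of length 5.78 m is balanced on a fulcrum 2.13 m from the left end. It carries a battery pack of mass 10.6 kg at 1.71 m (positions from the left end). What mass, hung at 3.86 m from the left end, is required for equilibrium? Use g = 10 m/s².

Choose the fulcrum (at 2.13 m from the left end) as the axis so the support reaction has zero arm there.
Battery pack: 10.6 × 10 = 106 N down at 1.71 m → arm 0.42 m, τ = 106 × 0.42 = 44.52 N·m counterclockwise.
Net moment of known loads = 44.52 N·m counterclockwise.
An unknown mass m at 3.86 m has arm 1.73 m; its moment is m·g·1.73 clockwise.
Setting net torque to zero: m × 10 × 1.73 = 44.52 → m = 44.52 / (10 × 1.73) = 2.57 kg.

m ≈ 2.57 kg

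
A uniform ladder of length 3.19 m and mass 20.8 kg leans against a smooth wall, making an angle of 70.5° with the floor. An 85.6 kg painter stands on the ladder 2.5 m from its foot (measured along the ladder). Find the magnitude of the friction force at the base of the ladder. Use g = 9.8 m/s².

About the foot of the ladder:
Ladder weight 20.8×9.8 = 203.8 N acts at 1.595 m along the ladder; its horizontal arm is 1.595·cos70.5° = 0.5324 m → τ = 108.5 N·m clockwise.
Painter: 85.6×9.8 = 838.9 N at 2.5 m → arm 0.8345 m → τ = 700.1 N·m clockwise.
Wall normal N acts horizontally at the top; its moment arm is the height L sinθ = 3.19·sin70.5° = 3.007 m, counterclockwise.
Στ = 0 ⇒ N × 3.007 = 808.6 ⇒ N = 269 N.
ΣFx = 0: friction at the foot balances the wall's push, so f = N_wall = 269 N.

f ≈ 269 N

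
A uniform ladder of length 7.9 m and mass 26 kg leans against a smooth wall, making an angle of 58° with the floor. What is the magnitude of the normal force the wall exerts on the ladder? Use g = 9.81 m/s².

Choose the foot of the ladder as the axis so the floor normal and friction both act there and drop out.
Ladder weight 26×9.81 = 255.1 N acts at 3.95 m along the ladder; its horizontal arm is 3.95·cos58° = 2.093 m → τ = 533.9 N·m clockwise.
Wall normal N acts horizontally at the top; its moment arm is the height L sinθ = 7.9·sin58° = 6.7 m, counterclockwise.
Setting net torque to zero: N × 6.7 = 533.9 → N = 79.7 N.

N_wall ≈ 79.7 N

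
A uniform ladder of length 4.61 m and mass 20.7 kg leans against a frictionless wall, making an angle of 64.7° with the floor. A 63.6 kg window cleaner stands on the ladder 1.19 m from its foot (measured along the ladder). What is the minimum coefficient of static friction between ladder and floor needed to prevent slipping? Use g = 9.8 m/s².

Take moments about the foot of the ladder.
Ladder weight 20.7×9.8 = 202.9 N acts at 2.305 m along the ladder; its horizontal arm is 2.305·cos64.7° = 0.9851 m → τ = 199.9 N·m clockwise.
Window cleaner: 63.6×9.8 = 623.3 N at 1.19 m → arm 0.5086 m → τ = 317 N·m clockwise.
Wall normal N acts horizontally at the top; its moment arm is the height L sinθ = 4.61·sin64.7° = 4.168 m, counterclockwise.
Balancing moments: N × 4.168 = 516.9, giving N = 124 N.
ΣFx = 0 ⇒ f = N_wall = 124 N. ΣFy = 0 ⇒ N_floor = 826.2 N.
μ_min = f / N_floor = 124 / 826.2 = 0.15.

μ_min ≈ 0.15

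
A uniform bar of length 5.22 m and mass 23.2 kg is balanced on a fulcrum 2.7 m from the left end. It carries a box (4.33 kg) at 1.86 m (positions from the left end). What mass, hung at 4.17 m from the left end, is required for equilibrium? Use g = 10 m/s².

m ≈ 3.89 kg

Taking torques about the fulcrum (at 2.7 m from the left end):
Beam weight: 23.2 × 10 = 232 N down at 2.61 m → arm 0.09 m, τ = 232 × 0.09 = 20.88 N·m counterclockwise.
Box: 4.33 × 10 = 43.3 N down at 1.86 m → arm 0.84 m, τ = 43.3 × 0.84 = 36.37 N·m counterclockwise.
Net moment of known loads = 57.25 N·m counterclockwise.
An unknown mass m at 4.17 m has arm 1.47 m; its moment is m·g·1.47 clockwise.
Στ = 0 ⇒ m × 10 × 1.47 = 57.25 ⇒ m = 57.25 / (10 × 1.47) = 3.89 kg.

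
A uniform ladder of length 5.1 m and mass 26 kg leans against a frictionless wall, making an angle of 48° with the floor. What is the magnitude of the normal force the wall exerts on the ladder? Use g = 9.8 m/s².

N_wall ≈ 115 N

Sum moments about the foot of the ladder (the floor normal and friction both act there and drop out).
Ladder weight 26×9.8 = 254.8 N acts at 2.55 m along the ladder; its horizontal arm is 2.55·cos48° = 1.706 m → τ = 434.7 N·m clockwise.
Wall normal N acts horizontally at the top; its moment arm is the height L sinθ = 5.1·sin48° = 3.79 m, counterclockwise.
Setting net torque to zero: N × 3.79 = 434.7 → N = 115 N.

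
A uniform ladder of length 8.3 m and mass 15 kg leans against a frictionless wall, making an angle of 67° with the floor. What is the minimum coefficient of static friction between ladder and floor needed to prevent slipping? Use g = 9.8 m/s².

Taking torques about the foot of the ladder:
Ladder weight 15×9.8 = 147 N acts at 4.15 m along the ladder; its horizontal arm is 4.15·cos67° = 1.622 m → τ = 238.4 N·m clockwise.
Wall normal N acts horizontally at the top; its moment arm is the height L sinθ = 8.3·sin67° = 7.64 m, counterclockwise.
Setting net torque to zero: N × 7.64 = 238.4 → N = 31.2 N.
ΣFx = 0 ⇒ f = N_wall = 31.2 N. ΣFy = 0 ⇒ N_floor = 147 N.
μ_min = f / N_floor = 31.2 / 147 = 0.212.

μ_min ≈ 0.212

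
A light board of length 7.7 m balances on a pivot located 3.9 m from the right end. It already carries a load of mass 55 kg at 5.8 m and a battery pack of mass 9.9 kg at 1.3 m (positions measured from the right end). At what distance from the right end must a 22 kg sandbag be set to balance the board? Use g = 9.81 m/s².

x ≈ 0.32 m from the right end

About the pivot (at 3.9 m from the right end):
Load: 55 × 9.81 = 539.6 N down at 5.8 m → arm 1.9 m, τ = 539.6 × 1.9 = 1025 N·m counterclockwise.
Battery pack: 9.9 × 9.81 = 97.12 N down at 1.3 m → arm 2.6 m, τ = 97.12 × 2.6 = 252.5 N·m clockwise.
Net moment of existing loads = 772.5 N·m counterclockwise.
The sandbag weighs 22 × 9.81 = 215.8 N and must supply an equal clockwise moment, so its lever arm about the pivot is 772.5 / 215.8 = 3.58 m.
That puts it at 3.9 − 3.58 = 0.32 m from the right end.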